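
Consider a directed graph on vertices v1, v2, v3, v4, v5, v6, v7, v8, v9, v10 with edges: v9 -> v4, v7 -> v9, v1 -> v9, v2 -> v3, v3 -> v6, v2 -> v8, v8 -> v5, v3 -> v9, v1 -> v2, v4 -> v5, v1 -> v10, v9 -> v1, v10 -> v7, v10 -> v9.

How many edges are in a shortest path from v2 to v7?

5

Distance 0: v2.
Distance 1: v3, v8.
Distance 2: v5, v6, v9.
Distance 3: v1, v4.
Distance 4: v10.
Distance 5: v7 — contains v7.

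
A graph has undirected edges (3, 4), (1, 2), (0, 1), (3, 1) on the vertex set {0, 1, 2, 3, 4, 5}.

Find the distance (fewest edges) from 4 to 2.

3

Distance 0: 4.
Distance 1: 3.
Distance 2: 1.
Distance 3: 0, 2 — contains 2.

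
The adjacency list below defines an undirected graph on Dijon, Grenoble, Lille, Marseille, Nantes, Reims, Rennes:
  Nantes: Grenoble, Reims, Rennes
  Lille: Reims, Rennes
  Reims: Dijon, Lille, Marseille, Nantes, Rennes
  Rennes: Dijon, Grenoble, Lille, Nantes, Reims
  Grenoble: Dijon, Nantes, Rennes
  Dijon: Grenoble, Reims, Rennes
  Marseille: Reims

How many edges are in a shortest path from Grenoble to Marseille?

3

Distance 0: Grenoble.
Distance 1: Dijon, Nantes, Rennes.
Distance 2: Lille, Reims.
Distance 3: Marseille — contains Marseille.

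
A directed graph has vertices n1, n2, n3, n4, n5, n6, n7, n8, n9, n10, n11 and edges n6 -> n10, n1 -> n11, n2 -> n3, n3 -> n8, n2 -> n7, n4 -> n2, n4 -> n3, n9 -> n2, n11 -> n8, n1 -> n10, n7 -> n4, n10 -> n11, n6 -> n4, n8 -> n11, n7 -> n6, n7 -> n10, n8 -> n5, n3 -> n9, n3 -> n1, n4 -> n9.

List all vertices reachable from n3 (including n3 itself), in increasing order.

n1, n2, n3, n4, n5, n6, n7, n8, n9, n10, n11

Start at n3.
Its neighbours: n1, n8, n9.
Then their neighbours: n2, n5, n10, n11.
Then next layer: n7.
Then next layer: n4, n6.
Every vertex is now reached.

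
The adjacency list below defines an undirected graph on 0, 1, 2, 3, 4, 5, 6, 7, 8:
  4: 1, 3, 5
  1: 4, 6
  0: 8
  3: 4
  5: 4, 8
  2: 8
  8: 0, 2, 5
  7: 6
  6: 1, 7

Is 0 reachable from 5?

Yes

Explore from 5.
Distance 1: reach 4, 8.
Distance 2: reach 0, 1, 2, 3.
Found 0.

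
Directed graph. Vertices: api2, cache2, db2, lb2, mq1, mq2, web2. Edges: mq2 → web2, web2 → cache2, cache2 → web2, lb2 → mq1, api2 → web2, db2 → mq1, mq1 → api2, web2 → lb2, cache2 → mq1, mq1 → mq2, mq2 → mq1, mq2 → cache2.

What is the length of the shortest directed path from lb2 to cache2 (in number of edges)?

3

Distance 0: lb2.
Distance 1: mq1.
Distance 2: api2, mq2.
Distance 3: cache2, web2 — contains cache2.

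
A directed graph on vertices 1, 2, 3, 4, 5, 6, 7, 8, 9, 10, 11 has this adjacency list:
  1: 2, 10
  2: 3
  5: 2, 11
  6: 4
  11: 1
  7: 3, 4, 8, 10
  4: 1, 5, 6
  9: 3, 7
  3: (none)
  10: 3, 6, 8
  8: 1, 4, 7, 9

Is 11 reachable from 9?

Explore from 9.
Distance 1: reach 3, 7.
Distance 2: reach 4, 8, 10.
Distance 3: reach 1, 5, 6.
Distance 4: reach 2, 11.
Found 11.

Yes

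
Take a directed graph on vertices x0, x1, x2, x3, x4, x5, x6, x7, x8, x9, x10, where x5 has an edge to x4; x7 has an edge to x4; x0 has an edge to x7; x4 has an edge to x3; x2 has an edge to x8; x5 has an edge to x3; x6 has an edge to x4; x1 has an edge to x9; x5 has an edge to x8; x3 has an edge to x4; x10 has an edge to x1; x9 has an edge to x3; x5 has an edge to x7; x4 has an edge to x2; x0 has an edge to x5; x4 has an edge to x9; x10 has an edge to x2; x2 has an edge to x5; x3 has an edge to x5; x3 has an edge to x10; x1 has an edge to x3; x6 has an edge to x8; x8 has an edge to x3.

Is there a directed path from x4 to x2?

Explore from x4.
Distance 1: reach x2, x3, x9.
Found x2.

Yes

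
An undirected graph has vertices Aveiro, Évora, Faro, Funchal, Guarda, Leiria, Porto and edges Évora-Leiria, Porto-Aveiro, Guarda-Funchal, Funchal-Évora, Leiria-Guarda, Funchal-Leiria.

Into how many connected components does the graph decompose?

3

From Aveiro: component {Aveiro, Porto}.
From Évora: component {Évora, Funchal, Guarda, Leiria}.
From Faro: component {Faro}.
That's 3 components.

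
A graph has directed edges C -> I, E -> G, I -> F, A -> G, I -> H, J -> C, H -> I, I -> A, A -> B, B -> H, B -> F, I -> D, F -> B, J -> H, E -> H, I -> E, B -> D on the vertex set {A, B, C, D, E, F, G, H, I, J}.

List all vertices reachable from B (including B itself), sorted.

A, B, D, E, F, G, H, I

Start at B.
Its neighbours: D, F, H.
Then their neighbours: I.
Then next layer: A, E.
Then next layer: G.
Nothing further is reachable.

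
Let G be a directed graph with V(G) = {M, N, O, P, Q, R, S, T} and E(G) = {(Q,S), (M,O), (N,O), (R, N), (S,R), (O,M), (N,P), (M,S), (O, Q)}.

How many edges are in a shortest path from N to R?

Distance 0: N.
Distance 1: O, P.
Distance 2: M, Q.
Distance 3: S.
Distance 4: R — contains R.

4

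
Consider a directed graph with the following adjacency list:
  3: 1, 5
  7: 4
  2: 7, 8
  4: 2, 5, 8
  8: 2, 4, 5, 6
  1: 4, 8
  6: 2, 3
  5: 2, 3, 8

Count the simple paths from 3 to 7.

3→1→4→2→7
3→1→4→5→2→7
3→1→4→5→8→2→7
3→1→4→5→8→6→2→7
3→1→4→8→2→7
3→1→4→8→5→2→7
3→1→4→8→6→2→7
3→1→8→2→7
... and 8 more.

16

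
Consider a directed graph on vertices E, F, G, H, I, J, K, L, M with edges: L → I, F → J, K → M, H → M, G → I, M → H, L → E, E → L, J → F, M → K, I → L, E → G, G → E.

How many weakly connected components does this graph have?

3

From E: component {E, G, I, L}.
From F: component {F, J}.
From H: component {H, K, M}.
That's 3 components.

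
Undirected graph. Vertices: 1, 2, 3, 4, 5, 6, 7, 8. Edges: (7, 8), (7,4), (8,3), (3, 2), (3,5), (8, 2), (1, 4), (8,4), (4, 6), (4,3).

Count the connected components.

From 1: component {1, 2, 3, 4, 5, 6, 7, 8}.
That's 1 component.

1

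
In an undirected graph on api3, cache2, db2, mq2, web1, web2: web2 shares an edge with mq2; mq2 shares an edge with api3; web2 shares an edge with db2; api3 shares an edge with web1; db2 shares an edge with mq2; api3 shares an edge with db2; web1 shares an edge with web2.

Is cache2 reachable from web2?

Explore from web2.
Distance 1: reach db2, mq2, web1.
Distance 2: reach api3.
The search is exhausted without reaching cache2; it lies in a different component.

No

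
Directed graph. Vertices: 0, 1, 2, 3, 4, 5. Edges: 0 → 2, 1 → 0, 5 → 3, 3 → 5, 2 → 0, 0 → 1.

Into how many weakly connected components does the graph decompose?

3

From 0: component {0, 1, 2}.
From 3: component {3, 5}.
From 4: component {4}.
That's 3 components.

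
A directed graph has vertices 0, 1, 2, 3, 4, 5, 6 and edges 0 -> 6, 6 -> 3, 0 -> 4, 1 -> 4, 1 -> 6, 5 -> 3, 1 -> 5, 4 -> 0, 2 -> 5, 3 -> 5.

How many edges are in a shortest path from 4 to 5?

Distance 0: 4.
Distance 1: 0.
Distance 2: 6.
Distance 3: 3.
Distance 4: 5 — contains 5.

4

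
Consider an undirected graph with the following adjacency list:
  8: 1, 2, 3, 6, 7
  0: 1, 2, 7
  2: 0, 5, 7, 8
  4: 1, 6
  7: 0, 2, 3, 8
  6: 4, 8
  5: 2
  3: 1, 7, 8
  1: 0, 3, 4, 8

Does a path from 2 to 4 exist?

Explore from 2.
Distance 1: reach 0, 5, 7, 8.
Distance 2: reach 1, 3, 6.
Distance 3: reach 4.
Found 4.

Yes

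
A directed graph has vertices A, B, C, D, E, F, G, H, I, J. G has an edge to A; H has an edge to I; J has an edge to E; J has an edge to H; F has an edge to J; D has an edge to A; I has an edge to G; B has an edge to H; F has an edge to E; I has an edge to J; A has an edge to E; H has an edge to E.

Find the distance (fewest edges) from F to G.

Distance 0: F.
Distance 1: E, J.
Distance 2: H.
Distance 3: I.
Distance 4: G — contains G.

4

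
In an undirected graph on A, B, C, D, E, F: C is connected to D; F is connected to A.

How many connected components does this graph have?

4

From A: component {A, F}.
From B: component {B}.
From C: component {C, D}.
From E: component {E}.
That's 4 components.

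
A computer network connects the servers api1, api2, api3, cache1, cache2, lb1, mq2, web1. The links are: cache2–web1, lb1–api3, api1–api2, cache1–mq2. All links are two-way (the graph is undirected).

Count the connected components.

From api1: component {api1, api2}.
From api3: component {api3, lb1}.
From cache1: component {cache1, mq2}.
From cache2: component {cache2, web1}.
That's 4 components.

4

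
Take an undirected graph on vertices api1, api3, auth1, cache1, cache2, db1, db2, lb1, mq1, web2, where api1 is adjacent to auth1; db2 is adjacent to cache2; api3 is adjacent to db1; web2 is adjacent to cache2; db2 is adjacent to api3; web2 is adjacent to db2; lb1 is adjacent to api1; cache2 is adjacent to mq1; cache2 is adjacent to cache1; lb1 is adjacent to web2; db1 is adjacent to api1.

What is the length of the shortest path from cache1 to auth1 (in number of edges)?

Distance 0: cache1.
Distance 1: cache2.
Distance 2: db2, mq1, web2.
Distance 3: api3, lb1.
Distance 4: api1, db1.
Distance 5: auth1 — contains auth1.

5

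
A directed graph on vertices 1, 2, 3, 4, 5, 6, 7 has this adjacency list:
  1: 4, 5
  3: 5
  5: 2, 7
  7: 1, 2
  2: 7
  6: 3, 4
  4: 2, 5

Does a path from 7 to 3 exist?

Explore from 7.
Distance 1: reach 1, 2.
Distance 2: reach 4, 5.
The search from 7 is exhausted; no directed path reaches 3.

No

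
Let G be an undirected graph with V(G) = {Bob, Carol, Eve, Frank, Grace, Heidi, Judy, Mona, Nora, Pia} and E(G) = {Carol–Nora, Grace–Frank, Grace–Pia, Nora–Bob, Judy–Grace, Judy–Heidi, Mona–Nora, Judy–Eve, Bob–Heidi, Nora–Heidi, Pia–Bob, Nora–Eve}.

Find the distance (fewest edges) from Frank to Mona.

Distance 0: Frank.
Distance 1: Grace.
Distance 2: Judy, Pia.
Distance 3: Bob, Eve, Heidi.
Distance 4: Nora.
Distance 5: Carol, Mona — contains Mona.

5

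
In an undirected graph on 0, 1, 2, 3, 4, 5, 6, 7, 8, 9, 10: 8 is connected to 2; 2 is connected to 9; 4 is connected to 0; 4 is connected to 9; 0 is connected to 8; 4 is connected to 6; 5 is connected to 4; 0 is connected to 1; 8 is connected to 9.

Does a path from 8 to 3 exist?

Explore from 8.
Distance 1: reach 0, 2, 9.
Distance 2: reach 1, 4.
Distance 3: reach 5, 6.
The search is exhausted without reaching 3; it lies in a different component.

No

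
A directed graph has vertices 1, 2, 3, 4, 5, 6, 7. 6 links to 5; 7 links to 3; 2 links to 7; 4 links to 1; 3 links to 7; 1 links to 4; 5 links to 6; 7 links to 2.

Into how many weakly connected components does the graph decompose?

3

From 1: component {1, 4}.
From 2: component {2, 3, 7}.
From 5: component {5, 6}.
That's 3 components.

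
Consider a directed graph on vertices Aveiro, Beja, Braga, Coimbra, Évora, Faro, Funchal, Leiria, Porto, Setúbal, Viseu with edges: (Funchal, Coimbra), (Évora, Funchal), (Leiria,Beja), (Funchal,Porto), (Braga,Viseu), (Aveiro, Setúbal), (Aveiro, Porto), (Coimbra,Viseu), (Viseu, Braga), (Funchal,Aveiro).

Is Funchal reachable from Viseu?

Explore from Viseu.
Distance 1: reach Braga.
The search from Viseu is exhausted; no directed path reaches Funchal.

No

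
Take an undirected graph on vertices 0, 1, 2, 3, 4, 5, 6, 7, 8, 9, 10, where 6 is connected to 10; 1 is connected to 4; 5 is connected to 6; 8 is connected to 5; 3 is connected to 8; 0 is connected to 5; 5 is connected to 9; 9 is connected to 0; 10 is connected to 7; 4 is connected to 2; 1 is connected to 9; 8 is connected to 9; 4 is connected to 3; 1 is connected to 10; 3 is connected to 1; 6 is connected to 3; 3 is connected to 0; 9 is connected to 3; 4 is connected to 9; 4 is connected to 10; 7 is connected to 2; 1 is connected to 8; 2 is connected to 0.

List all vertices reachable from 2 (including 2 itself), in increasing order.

Start at 2.
Its neighbours: 0, 4, 7.
Then their neighbours: 1, 3, 5, 9, 10.
Then next layer: 6, 8.
Every vertex is now reached.

0, 1, 2, 3, 4, 5, 6, 7, 8, 9, 10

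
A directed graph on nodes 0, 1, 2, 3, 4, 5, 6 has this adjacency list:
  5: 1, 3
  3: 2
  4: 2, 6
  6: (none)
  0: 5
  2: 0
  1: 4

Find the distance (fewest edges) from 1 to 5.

4

Distance 0: 1.
Distance 1: 4.
Distance 2: 2, 6.
Distance 3: 0.
Distance 4: 5 — contains 5.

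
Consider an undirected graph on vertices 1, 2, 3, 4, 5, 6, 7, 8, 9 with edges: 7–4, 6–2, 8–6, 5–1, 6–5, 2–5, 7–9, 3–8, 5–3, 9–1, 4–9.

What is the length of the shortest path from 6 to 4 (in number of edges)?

Distance 0: 6.
Distance 1: 2, 5, 8.
Distance 2: 1, 3.
Distance 3: 9.
Distance 4: 4, 7 — contains 4.

4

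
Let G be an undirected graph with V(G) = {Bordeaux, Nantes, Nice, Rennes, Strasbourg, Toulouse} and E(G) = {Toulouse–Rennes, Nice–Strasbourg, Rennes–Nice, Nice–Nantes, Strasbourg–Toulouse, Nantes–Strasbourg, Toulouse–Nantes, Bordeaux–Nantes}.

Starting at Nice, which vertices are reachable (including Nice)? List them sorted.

Start at Nice.
Its neighbours: Nantes, Rennes, Strasbourg.
Then their neighbours: Bordeaux, Toulouse.
Every vertex is now reached.

Bordeaux, Nantes, Nice, Rennes, Strasbourg, Toulouse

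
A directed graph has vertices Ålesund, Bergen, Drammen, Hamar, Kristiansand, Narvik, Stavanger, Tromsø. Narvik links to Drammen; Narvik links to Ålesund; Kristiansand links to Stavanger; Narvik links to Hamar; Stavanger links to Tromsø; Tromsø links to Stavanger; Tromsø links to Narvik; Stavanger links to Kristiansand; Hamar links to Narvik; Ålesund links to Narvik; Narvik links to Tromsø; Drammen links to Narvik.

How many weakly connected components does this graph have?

From Ålesund: component {Ålesund, Drammen, Hamar, Kristiansand, Narvik, Stavanger, Tromsø}.
From Bergen: component {Bergen}.
That's 2 components.

2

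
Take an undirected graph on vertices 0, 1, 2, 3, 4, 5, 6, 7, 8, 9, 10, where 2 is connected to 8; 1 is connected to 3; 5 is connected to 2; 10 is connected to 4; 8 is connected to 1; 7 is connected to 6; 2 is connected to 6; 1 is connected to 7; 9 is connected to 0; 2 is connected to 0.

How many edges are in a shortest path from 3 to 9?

5

Distance 0: 3.
Distance 1: 1.
Distance 2: 7, 8.
Distance 3: 2, 6.
Distance 4: 0, 5.
Distance 5: 9 — contains 9.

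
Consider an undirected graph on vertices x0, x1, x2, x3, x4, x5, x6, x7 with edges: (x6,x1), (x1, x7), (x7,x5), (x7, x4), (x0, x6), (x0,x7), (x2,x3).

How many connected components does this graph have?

From x0: component {x0, x1, x4, x5, x6, x7}.
From x2: component {x2, x3}.
That's 2 components.

2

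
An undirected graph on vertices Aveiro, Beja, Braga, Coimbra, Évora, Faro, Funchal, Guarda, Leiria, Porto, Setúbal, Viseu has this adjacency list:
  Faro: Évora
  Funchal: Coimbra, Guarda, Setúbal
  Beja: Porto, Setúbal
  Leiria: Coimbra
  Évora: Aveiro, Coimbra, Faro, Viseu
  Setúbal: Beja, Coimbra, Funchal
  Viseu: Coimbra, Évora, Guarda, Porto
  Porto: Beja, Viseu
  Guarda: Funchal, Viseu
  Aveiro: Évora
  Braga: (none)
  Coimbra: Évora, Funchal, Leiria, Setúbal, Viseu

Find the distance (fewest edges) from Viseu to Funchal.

2

Distance 0: Viseu.
Distance 1: Coimbra, Évora, Guarda, Porto.
Distance 2: Aveiro, Beja, Faro, Funchal, Leiria, Setúbal — contains Funchal.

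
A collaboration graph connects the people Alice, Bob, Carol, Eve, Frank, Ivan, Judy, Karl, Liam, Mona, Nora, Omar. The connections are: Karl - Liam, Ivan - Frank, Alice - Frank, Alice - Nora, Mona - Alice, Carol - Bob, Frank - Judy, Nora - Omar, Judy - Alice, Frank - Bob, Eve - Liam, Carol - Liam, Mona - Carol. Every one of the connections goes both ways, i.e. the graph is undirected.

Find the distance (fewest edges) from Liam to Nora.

4

Distance 0: Liam.
Distance 1: Carol, Eve, Karl.
Distance 2: Bob, Mona.
Distance 3: Alice, Frank.
Distance 4: Ivan, Judy, Nora — contains Nora.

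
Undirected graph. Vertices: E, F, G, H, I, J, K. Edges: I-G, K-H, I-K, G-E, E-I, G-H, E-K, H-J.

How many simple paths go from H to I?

6

H–G–E–I
H–G–E–K–I
H–G–I
H–K–E–G–I
H–K–E–I
H–K–I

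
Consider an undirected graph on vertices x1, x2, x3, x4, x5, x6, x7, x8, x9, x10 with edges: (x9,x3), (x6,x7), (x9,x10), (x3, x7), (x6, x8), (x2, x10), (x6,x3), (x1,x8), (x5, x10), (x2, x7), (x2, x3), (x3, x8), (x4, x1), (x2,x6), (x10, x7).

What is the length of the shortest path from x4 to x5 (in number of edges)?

Distance 0: x4.
Distance 1: x1.
Distance 2: x8.
Distance 3: x3, x6.
Distance 4: x2, x7, x9.
Distance 5: x10.
Distance 6: x5 — contains x5.

6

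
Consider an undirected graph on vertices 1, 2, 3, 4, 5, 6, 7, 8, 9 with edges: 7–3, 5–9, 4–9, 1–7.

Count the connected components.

From 1: component {1, 3, 7}.
From 2: component {2}.
From 4: component {4, 5, 9}.
From 6: component {6}.
From 8: component {8}.
That's 5 components.

5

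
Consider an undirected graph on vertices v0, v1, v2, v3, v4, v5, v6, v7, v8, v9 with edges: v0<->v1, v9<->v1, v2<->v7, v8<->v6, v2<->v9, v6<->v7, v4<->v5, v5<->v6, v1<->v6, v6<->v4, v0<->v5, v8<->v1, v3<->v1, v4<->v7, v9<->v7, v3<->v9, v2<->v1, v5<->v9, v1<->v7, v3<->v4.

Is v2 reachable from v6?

Yes

Explore from v6.
Distance 1: reach v1, v4, v5, v7, v8.
Distance 2: reach v0, v2, v3, v9.
Found v2.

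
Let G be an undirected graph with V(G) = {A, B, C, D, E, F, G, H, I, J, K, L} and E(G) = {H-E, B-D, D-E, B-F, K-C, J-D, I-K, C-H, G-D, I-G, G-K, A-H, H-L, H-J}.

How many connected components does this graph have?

From A: component {A, B, C, D, E, F, G, H, I, J, K, L}.
That's 1 component.

1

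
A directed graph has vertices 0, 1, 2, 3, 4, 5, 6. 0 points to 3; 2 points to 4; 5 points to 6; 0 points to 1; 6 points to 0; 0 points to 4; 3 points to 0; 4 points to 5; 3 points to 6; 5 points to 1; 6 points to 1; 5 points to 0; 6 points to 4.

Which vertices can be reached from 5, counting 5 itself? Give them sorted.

Start at 5.
Its neighbours: 0, 1, 6.
Then their neighbours: 3, 4.
Nothing further is reachable.

0, 1, 3, 4, 5, 6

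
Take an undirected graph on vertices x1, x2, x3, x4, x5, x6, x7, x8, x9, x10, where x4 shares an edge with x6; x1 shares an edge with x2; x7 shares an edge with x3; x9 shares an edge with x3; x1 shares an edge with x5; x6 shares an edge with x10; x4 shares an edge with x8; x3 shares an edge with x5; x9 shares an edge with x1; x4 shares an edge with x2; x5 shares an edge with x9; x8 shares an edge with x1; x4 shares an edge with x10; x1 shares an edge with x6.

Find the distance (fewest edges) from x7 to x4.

Distance 0: x7.
Distance 1: x3.
Distance 2: x5, x9.
Distance 3: x1.
Distance 4: x2, x6, x8.
Distance 5: x4, x10 — contains x4.

5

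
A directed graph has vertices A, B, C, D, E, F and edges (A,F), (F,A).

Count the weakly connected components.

5

From A: component {A, F}.
From B: component {B}.
From C: component {C}.
From D: component {D}.
From E: component {E}.
That's 5 components.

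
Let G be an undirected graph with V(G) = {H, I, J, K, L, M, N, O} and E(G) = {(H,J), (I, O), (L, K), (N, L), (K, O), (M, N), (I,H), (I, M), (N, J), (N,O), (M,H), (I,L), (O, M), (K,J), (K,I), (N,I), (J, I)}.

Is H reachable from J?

Explore from J.
Distance 1: reach H, I, K, N.
Found H.

Yes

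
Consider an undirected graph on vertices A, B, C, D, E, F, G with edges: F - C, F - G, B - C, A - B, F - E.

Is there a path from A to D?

Explore from A.
Distance 1: reach B.
Distance 2: reach C.
Distance 3: reach F.
Distance 4: reach E, G.
The search is exhausted without reaching D; it lies in a different component.

No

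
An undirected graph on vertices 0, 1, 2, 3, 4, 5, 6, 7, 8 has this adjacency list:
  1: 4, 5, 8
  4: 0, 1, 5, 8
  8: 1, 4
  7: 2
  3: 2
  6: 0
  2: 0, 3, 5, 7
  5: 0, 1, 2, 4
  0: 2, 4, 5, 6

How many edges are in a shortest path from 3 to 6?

3

Distance 0: 3.
Distance 1: 2.
Distance 2: 0, 5, 7.
Distance 3: 1, 4, 6 — contains 6.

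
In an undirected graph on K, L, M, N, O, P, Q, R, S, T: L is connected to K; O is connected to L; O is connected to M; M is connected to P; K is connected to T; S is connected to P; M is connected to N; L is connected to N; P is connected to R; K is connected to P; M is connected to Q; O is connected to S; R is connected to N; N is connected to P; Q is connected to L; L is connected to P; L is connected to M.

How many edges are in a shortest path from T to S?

3

Distance 0: T.
Distance 1: K.
Distance 2: L, P.
Distance 3: M, N, O, Q, R, S — contains S.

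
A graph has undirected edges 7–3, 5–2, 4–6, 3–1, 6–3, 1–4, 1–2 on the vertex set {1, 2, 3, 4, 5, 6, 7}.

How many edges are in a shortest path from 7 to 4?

3

Distance 0: 7.
Distance 1: 3.
Distance 2: 1, 6.
Distance 3: 2, 4 — contains 4.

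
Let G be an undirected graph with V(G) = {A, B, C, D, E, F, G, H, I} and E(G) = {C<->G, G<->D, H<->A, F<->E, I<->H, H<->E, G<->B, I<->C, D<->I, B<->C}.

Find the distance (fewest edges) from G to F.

Distance 0: G.
Distance 1: B, C, D.
Distance 2: I.
Distance 3: H.
Distance 4: A, E.
Distance 5: F — contains F.

5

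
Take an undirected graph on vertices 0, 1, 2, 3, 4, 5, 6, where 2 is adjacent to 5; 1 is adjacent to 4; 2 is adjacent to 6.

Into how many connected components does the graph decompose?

From 0: component {0}.
From 1: component {1, 4}.
From 2: component {2, 5, 6}.
From 3: component {3}.
That's 4 components.

4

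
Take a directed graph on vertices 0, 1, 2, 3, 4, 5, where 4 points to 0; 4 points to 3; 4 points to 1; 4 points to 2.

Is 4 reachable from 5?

5 has no outgoing edges, so nothing is reachable from it.

No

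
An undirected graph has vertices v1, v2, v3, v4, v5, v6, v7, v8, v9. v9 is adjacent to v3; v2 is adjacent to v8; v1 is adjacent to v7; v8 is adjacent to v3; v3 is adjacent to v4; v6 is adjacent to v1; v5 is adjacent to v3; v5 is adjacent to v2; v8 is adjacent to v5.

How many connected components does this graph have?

From v1: component {v1, v6, v7}.
From v2: component {v2, v3, v4, v5, v8, v9}.
That's 2 components.

2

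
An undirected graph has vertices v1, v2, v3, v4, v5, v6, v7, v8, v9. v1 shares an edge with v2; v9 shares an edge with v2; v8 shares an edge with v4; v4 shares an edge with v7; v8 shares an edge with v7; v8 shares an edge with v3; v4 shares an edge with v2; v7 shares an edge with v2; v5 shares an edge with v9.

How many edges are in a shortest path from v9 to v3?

Distance 0: v9.
Distance 1: v2, v5.
Distance 2: v1, v4, v7.
Distance 3: v8.
Distance 4: v3 — contains v3.

4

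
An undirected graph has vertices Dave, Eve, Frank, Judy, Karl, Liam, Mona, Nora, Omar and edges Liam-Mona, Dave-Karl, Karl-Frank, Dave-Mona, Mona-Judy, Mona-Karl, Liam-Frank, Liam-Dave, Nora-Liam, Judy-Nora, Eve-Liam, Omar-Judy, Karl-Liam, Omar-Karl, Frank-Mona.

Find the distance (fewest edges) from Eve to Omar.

3

Distance 0: Eve.
Distance 1: Liam.
Distance 2: Dave, Frank, Karl, Mona, Nora.
Distance 3: Judy, Omar — contains Omar.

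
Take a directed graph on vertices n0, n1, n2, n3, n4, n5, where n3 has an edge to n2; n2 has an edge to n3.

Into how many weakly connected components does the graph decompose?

5

From n0: component {n0}.
From n1: component {n1}.
From n2: component {n2, n3}.
From n4: component {n4}.
From n5: component {n5}.
That's 5 components.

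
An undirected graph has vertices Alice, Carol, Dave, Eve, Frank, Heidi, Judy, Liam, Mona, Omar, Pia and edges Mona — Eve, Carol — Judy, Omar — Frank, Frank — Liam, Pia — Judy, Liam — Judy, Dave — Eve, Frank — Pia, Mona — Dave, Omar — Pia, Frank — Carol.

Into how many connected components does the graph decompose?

From Alice: component {Alice}.
From Carol: component {Carol, Frank, Judy, Liam, Omar, Pia}.
From Dave: component {Dave, Eve, Mona}.
From Heidi: component {Heidi}.
That's 4 components.

4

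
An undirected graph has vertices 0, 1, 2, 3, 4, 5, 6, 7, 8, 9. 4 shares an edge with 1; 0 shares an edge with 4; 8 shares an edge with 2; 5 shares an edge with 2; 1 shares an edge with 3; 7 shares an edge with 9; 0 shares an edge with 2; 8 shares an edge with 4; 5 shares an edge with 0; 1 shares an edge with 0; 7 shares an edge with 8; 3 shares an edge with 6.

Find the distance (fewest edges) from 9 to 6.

Distance 0: 9.
Distance 1: 7.
Distance 2: 8.
Distance 3: 2, 4.
Distance 4: 0, 1, 5.
Distance 5: 3.
Distance 6: 6 — contains 6.

6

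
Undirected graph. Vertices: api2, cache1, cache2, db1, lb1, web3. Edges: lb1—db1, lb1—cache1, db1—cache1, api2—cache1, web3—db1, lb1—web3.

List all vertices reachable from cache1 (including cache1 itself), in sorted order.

api2, cache1, db1, lb1, web3

Start at cache1.
Its neighbours: api2, db1, lb1.
Then their neighbours: web3.
Nothing further is reachable.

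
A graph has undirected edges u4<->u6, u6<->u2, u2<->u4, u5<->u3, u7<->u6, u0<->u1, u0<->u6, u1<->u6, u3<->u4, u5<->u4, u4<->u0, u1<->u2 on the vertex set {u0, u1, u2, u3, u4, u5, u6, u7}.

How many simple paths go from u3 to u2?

16

u3–u4–u0–u1–u2
u3–u4–u0–u1–u6–u2
u3–u4–u0–u6–u1–u2
u3–u4–u0–u6–u2
u3–u4–u2
u3–u4–u6–u0–u1–u2
u3–u4–u6–u1–u2
u3–u4–u6–u2
... and 8 more.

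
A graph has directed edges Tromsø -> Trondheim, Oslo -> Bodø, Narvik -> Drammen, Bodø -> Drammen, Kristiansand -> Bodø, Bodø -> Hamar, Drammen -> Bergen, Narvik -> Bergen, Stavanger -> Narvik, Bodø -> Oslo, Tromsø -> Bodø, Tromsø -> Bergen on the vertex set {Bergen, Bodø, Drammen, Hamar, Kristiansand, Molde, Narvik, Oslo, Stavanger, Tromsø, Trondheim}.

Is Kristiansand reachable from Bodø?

No

Explore from Bodø.
Distance 1: reach Drammen, Hamar, Oslo.
Distance 2: reach Bergen.
The search from Bodø is exhausted; no directed path reaches Kristiansand.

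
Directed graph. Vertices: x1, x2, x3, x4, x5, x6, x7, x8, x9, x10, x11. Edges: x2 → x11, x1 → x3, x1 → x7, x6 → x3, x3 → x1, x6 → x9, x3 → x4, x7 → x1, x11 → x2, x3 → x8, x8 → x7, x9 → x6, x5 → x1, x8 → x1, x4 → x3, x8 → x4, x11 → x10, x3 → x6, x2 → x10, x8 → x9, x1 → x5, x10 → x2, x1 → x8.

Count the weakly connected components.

From x1: component {x1, x3, x4, x5, x6, x7, x8, x9}.
From x2: component {x2, x10, x11}.
That's 2 components.

2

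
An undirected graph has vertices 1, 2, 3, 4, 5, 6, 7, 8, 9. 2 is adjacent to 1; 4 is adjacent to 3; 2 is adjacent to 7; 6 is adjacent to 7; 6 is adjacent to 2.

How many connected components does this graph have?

From 1: component {1, 2, 6, 7}.
From 3: component {3, 4}.
From 5: component {5}.
From 8: component {8}.
From 9: component {9}.
That's 5 components.

5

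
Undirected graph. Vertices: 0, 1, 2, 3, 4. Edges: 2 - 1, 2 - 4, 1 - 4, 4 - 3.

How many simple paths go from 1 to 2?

2

1–2
1–4–2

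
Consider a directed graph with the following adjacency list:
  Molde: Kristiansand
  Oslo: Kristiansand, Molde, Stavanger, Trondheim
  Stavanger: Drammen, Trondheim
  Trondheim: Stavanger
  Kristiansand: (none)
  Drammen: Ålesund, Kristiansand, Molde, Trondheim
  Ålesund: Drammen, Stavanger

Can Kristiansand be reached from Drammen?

Explore from Drammen.
Distance 1: reach Ålesund, Kristiansand, Molde, Trondheim.
Found Kristiansand.

Yes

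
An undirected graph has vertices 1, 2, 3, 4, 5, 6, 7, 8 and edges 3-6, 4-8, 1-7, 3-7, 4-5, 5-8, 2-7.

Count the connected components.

From 1: component {1, 2, 3, 6, 7}.
From 4: component {4, 5, 8}.
That's 2 components.

2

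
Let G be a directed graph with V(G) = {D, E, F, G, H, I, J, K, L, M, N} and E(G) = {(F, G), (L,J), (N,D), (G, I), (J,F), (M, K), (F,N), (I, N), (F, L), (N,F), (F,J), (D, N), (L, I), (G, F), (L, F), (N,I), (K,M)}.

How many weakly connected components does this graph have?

From D: component {D, F, G, I, J, L, N}.
From E: component {E}.
From H: component {H}.
From K: component {K, M}.
That's 4 components.

4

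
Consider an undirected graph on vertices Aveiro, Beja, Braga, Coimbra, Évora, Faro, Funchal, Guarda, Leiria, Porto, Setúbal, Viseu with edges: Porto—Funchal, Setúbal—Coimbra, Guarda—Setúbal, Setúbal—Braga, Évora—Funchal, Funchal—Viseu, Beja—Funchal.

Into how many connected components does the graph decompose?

From Aveiro: component {Aveiro}.
From Beja: component {Beja, Évora, Funchal, Porto, Viseu}.
From Braga: component {Braga, Coimbra, Guarda, Setúbal}.
From Faro: component {Faro}.
From Leiria: component {Leiria}.
That's 5 components.

5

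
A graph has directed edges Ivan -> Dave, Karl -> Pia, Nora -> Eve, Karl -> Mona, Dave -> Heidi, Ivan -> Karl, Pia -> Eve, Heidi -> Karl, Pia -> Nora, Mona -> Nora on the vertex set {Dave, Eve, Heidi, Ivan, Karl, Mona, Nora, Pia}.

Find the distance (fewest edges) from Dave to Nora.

4

Distance 0: Dave.
Distance 1: Heidi.
Distance 2: Karl.
Distance 3: Mona, Pia.
Distance 4: Eve, Nora — contains Nora.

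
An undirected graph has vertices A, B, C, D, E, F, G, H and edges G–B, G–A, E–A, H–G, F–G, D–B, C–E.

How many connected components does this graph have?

1

From A: component {A, B, C, D, E, F, G, H}.
That's 1 component.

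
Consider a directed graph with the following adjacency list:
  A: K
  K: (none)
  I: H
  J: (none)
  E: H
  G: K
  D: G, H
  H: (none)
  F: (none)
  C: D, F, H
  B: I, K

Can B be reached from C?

Explore from C.
Distance 1: reach D, F, H.
Distance 2: reach G.
Distance 3: reach K.
The search from C is exhausted; no directed path reaches B.

No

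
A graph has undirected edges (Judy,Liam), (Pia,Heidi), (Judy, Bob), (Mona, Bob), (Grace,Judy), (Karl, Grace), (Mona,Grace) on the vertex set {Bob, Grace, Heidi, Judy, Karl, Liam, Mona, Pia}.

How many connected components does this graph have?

From Bob: component {Bob, Grace, Judy, Karl, Liam, Mona}.
From Heidi: component {Heidi, Pia}.
That's 2 components.

2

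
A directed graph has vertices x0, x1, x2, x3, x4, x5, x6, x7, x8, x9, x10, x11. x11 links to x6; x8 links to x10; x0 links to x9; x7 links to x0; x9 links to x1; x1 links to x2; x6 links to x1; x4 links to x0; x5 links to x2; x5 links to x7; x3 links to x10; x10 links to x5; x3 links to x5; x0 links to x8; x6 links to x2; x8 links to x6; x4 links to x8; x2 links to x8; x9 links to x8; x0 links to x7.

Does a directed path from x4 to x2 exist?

Yes

Explore from x4.
Distance 1: reach x0, x8.
Distance 2: reach x6, x7, x9, x10.
Distance 3: reach x1, x2, x5.
Found x2.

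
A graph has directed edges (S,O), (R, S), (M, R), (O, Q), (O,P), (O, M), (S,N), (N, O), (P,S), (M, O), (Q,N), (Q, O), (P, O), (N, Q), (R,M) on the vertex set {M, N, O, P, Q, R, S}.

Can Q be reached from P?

Yes

Explore from P.
Distance 1: reach O, S.
Distance 2: reach M, N, Q.
Found Q.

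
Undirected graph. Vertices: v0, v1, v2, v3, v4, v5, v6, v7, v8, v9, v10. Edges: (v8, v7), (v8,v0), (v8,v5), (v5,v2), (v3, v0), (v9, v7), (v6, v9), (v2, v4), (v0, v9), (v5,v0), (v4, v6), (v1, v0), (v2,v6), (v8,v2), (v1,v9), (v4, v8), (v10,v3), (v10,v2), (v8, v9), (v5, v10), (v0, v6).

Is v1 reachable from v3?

Yes

Explore from v3.
Distance 1: reach v0, v10.
Distance 2: reach v1, v2, v5, v6, v8, v9.
Found v1.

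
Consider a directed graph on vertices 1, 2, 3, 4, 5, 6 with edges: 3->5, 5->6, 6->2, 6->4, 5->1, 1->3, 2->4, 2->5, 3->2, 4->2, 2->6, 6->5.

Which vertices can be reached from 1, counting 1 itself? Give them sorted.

Start at 1.
Its neighbours: 3.
Then their neighbours: 2, 5.
Then next layer: 4, 6.
Every vertex is now reached.

1, 2, 3, 4, 5, 6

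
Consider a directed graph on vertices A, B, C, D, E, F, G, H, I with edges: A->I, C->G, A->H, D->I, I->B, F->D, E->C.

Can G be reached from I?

No

Explore from I.
Distance 1: reach B.
The search from I is exhausted; no directed path reaches G.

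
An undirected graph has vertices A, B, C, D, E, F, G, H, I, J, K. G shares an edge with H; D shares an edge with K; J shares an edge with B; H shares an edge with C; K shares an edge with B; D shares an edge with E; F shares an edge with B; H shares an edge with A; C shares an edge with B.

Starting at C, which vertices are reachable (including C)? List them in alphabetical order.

A, B, C, D, E, F, G, H, J, K

Start at C.
Its neighbours: B, H.
Then their neighbours: A, F, G, J, K.
Then next layer: D.
Then next layer: E.
Nothing further is reachable.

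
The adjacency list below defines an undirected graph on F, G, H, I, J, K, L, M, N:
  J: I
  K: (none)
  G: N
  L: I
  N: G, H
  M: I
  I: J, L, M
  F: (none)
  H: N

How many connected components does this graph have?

4

From F: component {F}.
From G: component {G, H, N}.
From I: component {I, J, L, M}.
From K: component {K}.
That's 4 components.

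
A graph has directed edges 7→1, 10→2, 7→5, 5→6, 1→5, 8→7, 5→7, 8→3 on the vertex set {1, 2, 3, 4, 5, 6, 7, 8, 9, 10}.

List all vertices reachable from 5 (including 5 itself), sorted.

Start at 5.
Its neighbours: 6, 7.
Then their neighbours: 1.
Nothing further is reachable.

1, 5, 6, 7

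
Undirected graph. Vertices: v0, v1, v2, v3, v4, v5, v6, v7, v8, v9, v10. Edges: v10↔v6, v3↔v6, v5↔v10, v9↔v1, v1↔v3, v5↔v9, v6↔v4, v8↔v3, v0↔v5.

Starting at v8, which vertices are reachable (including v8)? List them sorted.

Start at v8.
Its neighbours: v3.
Then their neighbours: v1, v6.
Then next layer: v4, v9, v10.
Then next layer: v5.
Then next layer: v0.
Nothing further is reachable.

v0, v1, v3, v4, v5, v6, v8, v9, v10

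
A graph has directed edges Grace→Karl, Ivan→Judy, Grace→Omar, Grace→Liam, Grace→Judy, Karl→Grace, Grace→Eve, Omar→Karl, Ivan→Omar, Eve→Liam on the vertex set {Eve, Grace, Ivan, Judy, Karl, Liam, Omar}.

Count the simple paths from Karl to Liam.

Karl→Grace→Eve→Liam
Karl→Grace→Liam

2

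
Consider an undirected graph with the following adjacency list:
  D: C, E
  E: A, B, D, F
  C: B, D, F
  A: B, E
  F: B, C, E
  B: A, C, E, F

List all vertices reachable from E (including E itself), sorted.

Start at E.
Its neighbours: A, B, D, F.
Then their neighbours: C.
Every vertex is now reached.

A, B, C, D, E, F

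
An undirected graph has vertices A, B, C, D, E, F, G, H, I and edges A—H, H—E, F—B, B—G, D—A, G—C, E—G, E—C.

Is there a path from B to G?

Explore from B.
Distance 1: reach F, G.
Found G.

Yes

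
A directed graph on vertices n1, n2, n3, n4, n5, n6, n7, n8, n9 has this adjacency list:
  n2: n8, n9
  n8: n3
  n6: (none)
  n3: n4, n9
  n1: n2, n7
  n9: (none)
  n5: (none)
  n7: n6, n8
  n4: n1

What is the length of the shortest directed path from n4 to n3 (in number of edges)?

Distance 0: n4.
Distance 1: n1.
Distance 2: n2, n7.
Distance 3: n6, n8, n9.
Distance 4: n3 — contains n3.

4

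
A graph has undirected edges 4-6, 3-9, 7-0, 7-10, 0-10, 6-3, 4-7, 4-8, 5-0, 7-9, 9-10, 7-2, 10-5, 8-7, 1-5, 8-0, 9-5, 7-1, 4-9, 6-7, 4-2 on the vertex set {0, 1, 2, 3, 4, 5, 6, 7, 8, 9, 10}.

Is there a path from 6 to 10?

Yes

Explore from 6.
Distance 1: reach 3, 4, 7.
Distance 2: reach 0, 1, 2, 8, 9, 10.
Found 10.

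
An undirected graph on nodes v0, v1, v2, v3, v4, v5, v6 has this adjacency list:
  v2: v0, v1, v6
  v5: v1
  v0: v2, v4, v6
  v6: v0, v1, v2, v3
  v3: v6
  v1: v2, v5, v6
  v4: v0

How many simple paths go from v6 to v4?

v6–v0–v4
v6–v1–v2–v0–v4
v6–v2–v0–v4

3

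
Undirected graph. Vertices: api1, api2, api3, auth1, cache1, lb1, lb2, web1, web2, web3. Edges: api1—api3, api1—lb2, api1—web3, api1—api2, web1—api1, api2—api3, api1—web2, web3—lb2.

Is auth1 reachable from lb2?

No

Explore from lb2.
Distance 1: reach api1, web3.
Distance 2: reach api2, api3, web1, web2.
The search is exhausted without reaching auth1; it lies in a different component.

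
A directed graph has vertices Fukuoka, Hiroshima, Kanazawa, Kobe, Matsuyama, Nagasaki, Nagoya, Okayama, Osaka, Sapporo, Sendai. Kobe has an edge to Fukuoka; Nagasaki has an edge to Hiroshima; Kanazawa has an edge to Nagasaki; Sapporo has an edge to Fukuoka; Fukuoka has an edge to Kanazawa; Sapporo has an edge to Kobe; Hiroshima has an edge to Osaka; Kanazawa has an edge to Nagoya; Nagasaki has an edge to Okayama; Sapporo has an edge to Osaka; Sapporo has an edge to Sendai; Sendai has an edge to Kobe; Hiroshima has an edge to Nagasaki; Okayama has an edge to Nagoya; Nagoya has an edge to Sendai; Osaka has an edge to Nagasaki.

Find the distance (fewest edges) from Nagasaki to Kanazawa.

6

Distance 0: Nagasaki.
Distance 1: Hiroshima, Okayama.
Distance 2: Nagoya, Osaka.
Distance 3: Sendai.
Distance 4: Kobe.
Distance 5: Fukuoka.
Distance 6: Kanazawa — contains Kanazawa.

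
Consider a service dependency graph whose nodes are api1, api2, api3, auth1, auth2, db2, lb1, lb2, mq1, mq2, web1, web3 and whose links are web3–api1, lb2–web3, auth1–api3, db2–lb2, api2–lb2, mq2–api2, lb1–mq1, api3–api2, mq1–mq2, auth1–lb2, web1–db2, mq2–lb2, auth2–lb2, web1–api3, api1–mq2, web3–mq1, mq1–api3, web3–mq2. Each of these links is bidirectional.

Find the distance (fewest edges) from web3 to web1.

3

Distance 0: web3.
Distance 1: api1, lb2, mq1, mq2.
Distance 2: api2, api3, auth1, auth2, db2, lb1.
Distance 3: web1 — contains web1.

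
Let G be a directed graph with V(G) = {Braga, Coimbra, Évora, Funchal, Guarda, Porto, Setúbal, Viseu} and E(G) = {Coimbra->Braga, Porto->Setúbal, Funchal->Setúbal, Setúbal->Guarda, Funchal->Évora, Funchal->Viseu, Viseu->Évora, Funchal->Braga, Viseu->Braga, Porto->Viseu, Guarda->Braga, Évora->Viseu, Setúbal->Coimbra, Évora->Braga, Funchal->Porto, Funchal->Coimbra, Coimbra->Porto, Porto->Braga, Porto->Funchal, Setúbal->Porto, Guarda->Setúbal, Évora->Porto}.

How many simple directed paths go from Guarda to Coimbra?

Guarda→Setúbal→Coimbra
Guarda→Setúbal→Porto→Funchal→Coimbra

2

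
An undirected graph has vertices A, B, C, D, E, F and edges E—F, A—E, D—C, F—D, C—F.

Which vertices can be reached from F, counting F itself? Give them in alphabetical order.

A, C, D, E, F

Start at F.
Its neighbours: C, D, E.
Then their neighbours: A.
Nothing further is reachable.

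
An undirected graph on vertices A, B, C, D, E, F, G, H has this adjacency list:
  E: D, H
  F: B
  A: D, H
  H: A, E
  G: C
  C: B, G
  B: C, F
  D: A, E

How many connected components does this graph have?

From A: component {A, D, E, H}.
From B: component {B, C, F, G}.
That's 2 components.

2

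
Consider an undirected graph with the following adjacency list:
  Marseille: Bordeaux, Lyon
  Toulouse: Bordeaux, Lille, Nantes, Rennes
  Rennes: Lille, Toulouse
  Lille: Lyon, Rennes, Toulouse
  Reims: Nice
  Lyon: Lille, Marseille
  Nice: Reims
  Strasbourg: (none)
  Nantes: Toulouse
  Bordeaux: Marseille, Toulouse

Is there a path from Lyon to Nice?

Explore from Lyon.
Distance 1: reach Lille, Marseille.
Distance 2: reach Bordeaux, Rennes, Toulouse.
Distance 3: reach Nantes.
The search is exhausted without reaching Nice; it lies in a different component.

No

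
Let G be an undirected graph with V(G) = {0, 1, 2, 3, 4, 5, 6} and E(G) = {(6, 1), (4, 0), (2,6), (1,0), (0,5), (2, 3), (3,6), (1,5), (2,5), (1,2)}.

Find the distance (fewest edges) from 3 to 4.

4

Distance 0: 3.
Distance 1: 2, 6.
Distance 2: 1, 5.
Distance 3: 0.
Distance 4: 4 — contains 4.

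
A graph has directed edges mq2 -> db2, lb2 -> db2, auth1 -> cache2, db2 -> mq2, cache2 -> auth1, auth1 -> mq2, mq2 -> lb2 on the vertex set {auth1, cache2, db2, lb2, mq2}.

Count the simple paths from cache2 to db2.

cache2→auth1→mq2→db2
cache2→auth1→mq2→lb2→db2

2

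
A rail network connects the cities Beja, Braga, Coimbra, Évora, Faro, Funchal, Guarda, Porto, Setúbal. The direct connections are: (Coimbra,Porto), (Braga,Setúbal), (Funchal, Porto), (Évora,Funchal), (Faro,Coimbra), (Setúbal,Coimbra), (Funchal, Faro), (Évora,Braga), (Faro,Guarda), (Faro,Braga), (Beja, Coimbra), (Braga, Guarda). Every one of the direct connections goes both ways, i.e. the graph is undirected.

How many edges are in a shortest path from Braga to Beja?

Distance 0: Braga.
Distance 1: Évora, Faro, Guarda, Setúbal.
Distance 2: Coimbra, Funchal.
Distance 3: Beja, Porto — contains Beja.

3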